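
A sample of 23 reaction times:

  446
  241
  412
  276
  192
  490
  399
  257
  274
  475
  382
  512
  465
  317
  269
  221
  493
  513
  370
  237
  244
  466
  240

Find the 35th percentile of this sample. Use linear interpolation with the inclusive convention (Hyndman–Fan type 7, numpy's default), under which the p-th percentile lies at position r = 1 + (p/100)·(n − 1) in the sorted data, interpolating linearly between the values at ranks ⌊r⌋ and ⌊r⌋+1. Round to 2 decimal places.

Sorted: 192, 221, 237, 240, 241, 244, 257, 269, 274, 276, 317, 370, 382, 399, 412, 446, 465, 466, 475, 490, 493, 512, 513.
n = 23.
r = 1 + (35/100)·(23 − 1) = 1 + 7.7 = 8.7.
Rank 8 is 269 and rank 9 is 274.
Interpolate: 269 + 0.7·(274 − 269) = 269 + 0.7·5 = 272.5.

272.50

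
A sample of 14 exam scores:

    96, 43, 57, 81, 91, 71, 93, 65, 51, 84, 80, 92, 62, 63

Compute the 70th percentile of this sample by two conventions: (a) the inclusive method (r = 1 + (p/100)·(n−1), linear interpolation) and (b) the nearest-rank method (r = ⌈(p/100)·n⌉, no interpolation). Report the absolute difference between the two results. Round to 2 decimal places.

Sorted: 43, 51, 57, 62, 63, 65, 71, 80, 81, 84, 91, 92, 93, 96.
n = 14.
(a) r = 10.1; between ranks 10 (84) and 11 (91): 84.7.
(b) the nearest-rank method: rank 10 → 84.
|84.7 − 84| = 0.7.

0.70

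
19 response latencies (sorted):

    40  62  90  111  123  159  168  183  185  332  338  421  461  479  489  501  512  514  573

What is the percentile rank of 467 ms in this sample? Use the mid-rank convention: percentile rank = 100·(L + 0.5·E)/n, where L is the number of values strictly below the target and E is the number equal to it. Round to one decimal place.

68.4

Count below 467: L = 13; count equal: E = 0; n = 19.
Percentile rank = 100·(13 + 0.5·0)/19 = 100·13/19 = 68.42.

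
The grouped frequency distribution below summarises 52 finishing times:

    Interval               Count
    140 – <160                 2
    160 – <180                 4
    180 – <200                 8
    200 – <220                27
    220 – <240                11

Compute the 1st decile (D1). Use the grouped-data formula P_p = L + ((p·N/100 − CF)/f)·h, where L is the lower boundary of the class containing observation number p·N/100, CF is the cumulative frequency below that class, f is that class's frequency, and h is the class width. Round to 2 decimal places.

176.00

N = 52; target position k = 10/100 · 52 = 5.2.
Cumulative frequencies: 2, 6, 14, 41, 52.
Observation 5.2 falls in the class 160 – <180.
L = 160, CF = 2, f = 4, h = 20.
P10 = 160 + ((5.2 − 2)/4)·20 = 160 + 16 = 176.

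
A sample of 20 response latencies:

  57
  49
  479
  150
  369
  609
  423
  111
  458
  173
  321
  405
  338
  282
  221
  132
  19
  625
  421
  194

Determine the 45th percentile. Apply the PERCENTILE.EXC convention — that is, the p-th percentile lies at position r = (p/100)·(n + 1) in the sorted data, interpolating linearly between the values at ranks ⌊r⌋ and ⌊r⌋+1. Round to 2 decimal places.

248.45

Sorted: 19, 49, 57, 111, 132, 150, 173, 194, 221, 282, 321, 338, 369, 405, 421, 423, 458, 479, 609, 625.
n = 20.
r = (45/100)·(20 + 1) = 9.45.
Rank 9 is 221 and rank 10 is 282.
Interpolate: 221 + 0.45·(282 − 221) = 221 + 0.45·61 = 248.45.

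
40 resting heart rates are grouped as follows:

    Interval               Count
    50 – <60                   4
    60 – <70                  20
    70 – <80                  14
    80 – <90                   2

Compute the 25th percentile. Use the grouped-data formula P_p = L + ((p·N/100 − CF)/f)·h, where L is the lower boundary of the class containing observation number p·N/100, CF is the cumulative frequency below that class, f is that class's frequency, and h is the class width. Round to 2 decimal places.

N = 40; target position k = 25/100 · 40 = 10.
Cumulative frequencies: 4, 24, 38, 40.
Observation 10 falls in the class 60 – <70.
L = 60, CF = 4, f = 20, h = 10.
P25 = 60 + ((10 − 4)/20)·10 = 60 + 3 = 63.

63.00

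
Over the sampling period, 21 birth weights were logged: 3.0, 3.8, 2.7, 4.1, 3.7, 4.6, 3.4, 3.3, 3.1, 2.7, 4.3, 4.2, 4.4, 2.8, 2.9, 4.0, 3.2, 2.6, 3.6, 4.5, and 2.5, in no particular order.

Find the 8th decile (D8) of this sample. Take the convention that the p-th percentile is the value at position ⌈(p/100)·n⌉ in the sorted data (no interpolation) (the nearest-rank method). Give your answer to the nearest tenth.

4.2

Sorted: 2.5, 2.6, 2.7, 2.7, 2.8, 2.9, 3.0, 3.1, 3.2, 3.3, 3.4, 3.6, 3.7, 3.8, 4.0, 4.1, 4.2, 4.3, 4.4, 4.5, 4.6.
n = 21.
Position = ⌈80/100 · 21⌉ = ⌈16.8⌉ = 17.
The value at rank 17 is 4.2.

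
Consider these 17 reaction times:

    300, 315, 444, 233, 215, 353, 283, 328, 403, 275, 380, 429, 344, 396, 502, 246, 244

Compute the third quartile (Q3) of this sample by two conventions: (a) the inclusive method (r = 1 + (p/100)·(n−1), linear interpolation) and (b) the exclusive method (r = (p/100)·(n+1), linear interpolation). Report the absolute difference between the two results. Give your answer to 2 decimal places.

Sorted: 215, 233, 244, 246, 275, 283, 300, 315, 328, 344, 353, 380, 396, 403, 429, 444, 502.
n = 17.
(a) r = 13 → value at rank 13 = 396.
(b) r = 13.5; between ranks 13 (396) and 14 (403): 399.5.
|396 − 399.5| = 3.5.

3.50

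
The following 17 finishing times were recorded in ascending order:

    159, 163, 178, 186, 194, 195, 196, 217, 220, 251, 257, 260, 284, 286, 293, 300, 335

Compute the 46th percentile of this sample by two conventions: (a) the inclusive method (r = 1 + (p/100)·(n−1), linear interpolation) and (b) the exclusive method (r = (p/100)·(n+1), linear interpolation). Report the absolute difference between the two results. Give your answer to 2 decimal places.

0.24

n = 17.
(a) r = 8.36; between ranks 8 (217) and 9 (220): 218.08.
(b) r = 8.28; between ranks 8 (217) and 9 (220): 217.84.
|218.08 − 217.84| = 0.24.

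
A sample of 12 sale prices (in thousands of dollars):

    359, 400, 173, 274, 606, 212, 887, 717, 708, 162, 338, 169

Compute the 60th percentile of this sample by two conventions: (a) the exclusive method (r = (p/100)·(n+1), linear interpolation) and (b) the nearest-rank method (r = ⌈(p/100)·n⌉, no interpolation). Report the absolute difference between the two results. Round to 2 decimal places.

8.20

Sorted: 162, 169, 173, 212, 274, 338, 359, 400, 606, 708, 717, 887.
n = 12.
(a) r = 7.8; between ranks 7 (359) and 8 (400): 391.8.
(b) the nearest-rank method: rank 8 → 400.
|391.8 − 400| = 8.2.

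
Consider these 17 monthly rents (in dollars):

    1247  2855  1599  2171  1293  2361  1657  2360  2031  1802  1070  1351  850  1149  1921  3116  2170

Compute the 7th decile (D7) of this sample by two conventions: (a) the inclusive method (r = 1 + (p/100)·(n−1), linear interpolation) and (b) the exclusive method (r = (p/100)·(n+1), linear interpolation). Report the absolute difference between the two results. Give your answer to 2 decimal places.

0.40

Sorted: 850, 1070, 1149, 1247, 1293, 1351, 1599, 1657, 1802, 1921, 2031, 2170, 2171, 2360, 2361, 2855, 3116.
n = 17.
(a) r = 12.2; between ranks 12 (2170) and 13 (2171): 2170.2.
(b) r = 12.6; between ranks 12 (2170) and 13 (2171): 2170.6.
|2170.2 − 2170.6| = 0.4.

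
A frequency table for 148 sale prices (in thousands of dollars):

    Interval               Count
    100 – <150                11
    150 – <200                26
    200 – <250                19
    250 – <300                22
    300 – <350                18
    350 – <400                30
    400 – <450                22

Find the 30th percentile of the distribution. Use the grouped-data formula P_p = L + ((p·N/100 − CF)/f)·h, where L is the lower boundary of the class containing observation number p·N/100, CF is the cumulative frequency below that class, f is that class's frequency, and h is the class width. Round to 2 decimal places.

N = 148; target position k = 30/100 · 148 = 44.4.
Cumulative frequencies: 11, 37, 56, 78, 96, 126, 148.
Observation 44.4 falls in the class 200 – <250.
L = 200, CF = 37, f = 19, h = 50.
P30 = 200 + ((44.4 − 37)/19)·50 = 200 + 19.4737 = 219.474.

219.47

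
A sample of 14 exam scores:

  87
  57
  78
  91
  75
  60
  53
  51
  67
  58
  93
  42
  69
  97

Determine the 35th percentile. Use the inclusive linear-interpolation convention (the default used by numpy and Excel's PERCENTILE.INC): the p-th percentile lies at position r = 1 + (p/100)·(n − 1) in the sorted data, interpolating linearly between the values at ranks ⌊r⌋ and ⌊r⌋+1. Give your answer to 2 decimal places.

59.10

Sorted: 42, 51, 53, 57, 58, 60, 67, 69, 75, 78, 87, 91, 93, 97.
n = 14.
r = 1 + (35/100)·(14 − 1) = 1 + 4.55 = 5.55.
Rank 5 is 58 and rank 6 is 60.
Interpolate: 58 + 0.55·(60 − 58) = 58 + 0.55·2 = 59.1.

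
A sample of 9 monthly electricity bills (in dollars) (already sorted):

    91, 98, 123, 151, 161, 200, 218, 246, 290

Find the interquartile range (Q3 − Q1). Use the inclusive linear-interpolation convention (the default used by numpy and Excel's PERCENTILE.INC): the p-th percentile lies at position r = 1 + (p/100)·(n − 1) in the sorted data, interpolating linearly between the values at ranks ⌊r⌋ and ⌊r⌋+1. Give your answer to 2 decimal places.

95.00

n = 9.
P25: r = 3 (integer) → 123.
P75: r = 7 (integer) → 218.
Difference: 218 − 123 = 95.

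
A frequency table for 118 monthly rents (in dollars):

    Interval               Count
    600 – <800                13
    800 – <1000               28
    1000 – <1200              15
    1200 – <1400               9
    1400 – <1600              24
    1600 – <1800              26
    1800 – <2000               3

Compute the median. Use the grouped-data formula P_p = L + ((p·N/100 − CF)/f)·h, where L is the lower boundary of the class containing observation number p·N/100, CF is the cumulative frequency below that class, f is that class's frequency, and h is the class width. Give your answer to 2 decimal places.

N = 118; target position k = 50/100 · 118 = 59.
Cumulative frequencies: 13, 41, 56, 65, 89, 115, 118.
Observation 59 falls in the class 1200 – <1400.
L = 1200, CF = 56, f = 9, h = 200.
P50 = 1200 + ((59 − 56)/9)·200 = 1200 + 66.6667 = 1266.67.

1266.67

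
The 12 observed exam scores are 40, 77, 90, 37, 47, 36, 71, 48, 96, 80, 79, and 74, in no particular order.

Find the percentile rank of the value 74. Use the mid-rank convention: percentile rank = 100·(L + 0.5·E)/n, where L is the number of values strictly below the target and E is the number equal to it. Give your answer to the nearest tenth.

Sorted: 36, 37, 40, 47, 48, 71, 74, 77, 79, 80, 90, 96.
Count below 74: L = 6; count equal: E = 1; n = 12.
Percentile rank = 100·(6 + 0.5·1)/12 = 100·6.5/12 = 54.17.

54.2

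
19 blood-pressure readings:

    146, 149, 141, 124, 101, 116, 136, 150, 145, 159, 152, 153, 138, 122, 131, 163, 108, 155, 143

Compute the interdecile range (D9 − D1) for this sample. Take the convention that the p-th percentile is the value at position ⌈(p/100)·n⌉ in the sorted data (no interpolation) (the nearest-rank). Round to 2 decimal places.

Sorted: 101, 108, 116, 122, 124, 131, 136, 138, 141, 143, 145, 146, 149, 150, 152, 153, 155, 159, 163.
n = 19.
P10: rank ⌈10/100·19⌉ = 2 → 108.
P90: rank ⌈90/100·19⌉ = 18 → 159.
Difference: 159 − 108 = 51.

51.00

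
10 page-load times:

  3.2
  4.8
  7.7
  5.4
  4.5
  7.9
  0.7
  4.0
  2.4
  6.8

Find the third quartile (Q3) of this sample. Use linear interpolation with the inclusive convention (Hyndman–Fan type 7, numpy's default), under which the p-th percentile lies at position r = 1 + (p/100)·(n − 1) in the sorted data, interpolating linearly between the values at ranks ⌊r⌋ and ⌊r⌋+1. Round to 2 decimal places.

Sorted: 0.7, 2.4, 3.2, 4.0, 4.5, 4.8, 5.4, 6.8, 7.7, 7.9.
n = 10.
r = 1 + (75/100)·(10 − 1) = 1 + 6.75 = 7.75.
Rank 7 is 5.4 and rank 8 is 6.8.
Interpolate: 5.4 + 0.75·(6.8 − 5.4) = 5.4 + 0.75·1.4 = 6.45.

6.45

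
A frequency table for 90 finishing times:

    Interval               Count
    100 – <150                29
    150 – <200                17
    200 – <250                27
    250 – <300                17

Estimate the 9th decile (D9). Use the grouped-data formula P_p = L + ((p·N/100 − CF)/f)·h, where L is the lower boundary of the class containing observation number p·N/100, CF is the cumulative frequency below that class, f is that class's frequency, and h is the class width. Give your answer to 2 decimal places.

273.53

N = 90; target position k = 90/100 · 90 = 81.
Cumulative frequencies: 29, 46, 73, 90.
Observation 81 falls in the class 250 – <300.
L = 250, CF = 73, f = 17, h = 50.
P90 = 250 + ((81 − 73)/17)·50 = 250 + 23.5294 = 273.529.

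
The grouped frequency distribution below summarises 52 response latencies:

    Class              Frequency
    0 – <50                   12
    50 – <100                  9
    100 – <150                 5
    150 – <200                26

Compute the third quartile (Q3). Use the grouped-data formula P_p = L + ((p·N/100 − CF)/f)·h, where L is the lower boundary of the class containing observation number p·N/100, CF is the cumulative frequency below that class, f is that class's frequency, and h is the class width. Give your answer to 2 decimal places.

N = 52; target position k = 75/100 · 52 = 39.
Cumulative frequencies: 12, 21, 26, 52.
Observation 39 falls in the class 150 – <200.
L = 150, CF = 26, f = 26, h = 50.
P75 = 150 + ((39 − 26)/26)·50 = 150 + 25 = 175.

175.00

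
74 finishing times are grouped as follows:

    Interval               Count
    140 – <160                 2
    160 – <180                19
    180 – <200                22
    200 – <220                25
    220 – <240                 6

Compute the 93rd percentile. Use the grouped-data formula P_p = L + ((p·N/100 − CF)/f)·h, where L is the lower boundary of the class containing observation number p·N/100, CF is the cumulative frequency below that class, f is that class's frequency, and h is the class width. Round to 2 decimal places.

222.73

N = 74; target position k = 93/100 · 74 = 68.82.
Cumulative frequencies: 2, 21, 43, 68, 74.
Observation 68.82 falls in the class 220 – <240.
L = 220, CF = 68, f = 6, h = 20.
P93 = 220 + ((68.82 − 68)/6)·20 = 220 + 2.73333 = 222.733.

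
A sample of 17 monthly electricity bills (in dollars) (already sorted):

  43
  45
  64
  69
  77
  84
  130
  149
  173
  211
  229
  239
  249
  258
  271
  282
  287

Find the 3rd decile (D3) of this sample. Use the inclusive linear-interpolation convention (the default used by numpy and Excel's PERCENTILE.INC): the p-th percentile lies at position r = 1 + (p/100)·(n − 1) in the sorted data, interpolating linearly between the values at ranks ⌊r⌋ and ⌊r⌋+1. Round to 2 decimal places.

82.60

n = 17.
r = 1 + (30/100)·(17 − 1) = 1 + 4.8 = 5.8.
Rank 5 is 77 and rank 6 is 84.
Interpolate: 77 + 0.8·(84 − 77) = 77 + 0.8·7 = 82.6.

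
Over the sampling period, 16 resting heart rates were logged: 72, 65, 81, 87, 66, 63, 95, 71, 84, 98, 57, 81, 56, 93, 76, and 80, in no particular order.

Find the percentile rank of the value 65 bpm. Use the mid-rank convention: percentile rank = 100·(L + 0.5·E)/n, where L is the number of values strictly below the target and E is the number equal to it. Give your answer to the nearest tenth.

Sorted: 56, 57, 63, 65, 66, 71, 72, 76, 80, 81, 81, 84, 87, 93, 95, 98.
Count below 65: L = 3; count equal: E = 1; n = 16.
Percentile rank = 100·(3 + 0.5·1)/16 = 100·3.5/16 = 21.88.

21.9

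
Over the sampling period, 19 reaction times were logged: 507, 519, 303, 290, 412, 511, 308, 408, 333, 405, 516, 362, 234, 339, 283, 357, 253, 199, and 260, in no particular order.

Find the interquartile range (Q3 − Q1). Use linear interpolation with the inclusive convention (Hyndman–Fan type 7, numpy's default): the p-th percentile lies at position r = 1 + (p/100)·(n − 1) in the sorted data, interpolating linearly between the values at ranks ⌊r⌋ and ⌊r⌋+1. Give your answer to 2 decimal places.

Sorted: 199, 234, 253, 260, 283, 290, 303, 308, 333, 339, 357, 362, 405, 408, 412, 507, 511, 516, 519.
n = 19.
P25: r = 5.5; ranks 5–6 are 283, 290; interpolating gives 286.5.
P75: r = 14.5; ranks 14–15 are 408, 412; interpolating gives 410.
Difference: 410 − 286.5 = 123.5.

123.50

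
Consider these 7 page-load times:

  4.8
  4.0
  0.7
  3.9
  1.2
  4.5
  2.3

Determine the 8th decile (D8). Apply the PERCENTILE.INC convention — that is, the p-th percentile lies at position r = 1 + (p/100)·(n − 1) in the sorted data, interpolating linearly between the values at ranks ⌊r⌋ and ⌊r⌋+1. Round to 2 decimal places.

Sorted: 0.7, 1.2, 2.3, 3.9, 4.0, 4.5, 4.8.
n = 7.
r = 1 + (80/100)·(7 − 1) = 1 + 4.8 = 5.8.
Rank 5 is 4.0 and rank 6 is 4.5.
Interpolate: 4.0 + 0.8·(4.5 − 4.0) = 4.0 + 0.8·0.5 = 4.4.

4.40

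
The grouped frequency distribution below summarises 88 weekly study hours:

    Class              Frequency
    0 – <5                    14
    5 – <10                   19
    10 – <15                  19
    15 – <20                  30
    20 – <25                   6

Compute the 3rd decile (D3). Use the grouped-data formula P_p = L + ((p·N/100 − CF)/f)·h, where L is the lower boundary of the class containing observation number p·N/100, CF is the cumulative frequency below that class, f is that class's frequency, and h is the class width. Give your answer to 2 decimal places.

8.26

N = 88; target position k = 30/100 · 88 = 26.4.
Cumulative frequencies: 14, 33, 52, 82, 88.
Observation 26.4 falls in the class 5 – <10.
L = 5, CF = 14, f = 19, h = 5.
P30 = 5 + ((26.4 − 14)/19)·5 = 5 + 3.26316 = 8.26316.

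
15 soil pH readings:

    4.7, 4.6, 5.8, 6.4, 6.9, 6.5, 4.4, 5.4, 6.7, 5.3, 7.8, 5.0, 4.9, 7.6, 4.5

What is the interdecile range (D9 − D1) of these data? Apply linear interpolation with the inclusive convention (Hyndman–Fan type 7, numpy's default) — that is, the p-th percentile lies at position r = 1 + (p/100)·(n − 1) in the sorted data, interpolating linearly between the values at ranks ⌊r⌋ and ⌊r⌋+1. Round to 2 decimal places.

Sorted: 4.4, 4.5, 4.6, 4.7, 4.9, 5.0, 5.3, 5.4, 5.8, 6.4, 6.5, 6.7, 6.9, 7.6, 7.8.
n = 15.
P10: r = 2.4; ranks 2–3 are 4.5, 4.6; interpolating gives 4.54.
P90: r = 13.6; ranks 13–14 are 6.9, 7.6; interpolating gives 7.32.
Difference: 7.32 − 4.54 = 2.78.

2.78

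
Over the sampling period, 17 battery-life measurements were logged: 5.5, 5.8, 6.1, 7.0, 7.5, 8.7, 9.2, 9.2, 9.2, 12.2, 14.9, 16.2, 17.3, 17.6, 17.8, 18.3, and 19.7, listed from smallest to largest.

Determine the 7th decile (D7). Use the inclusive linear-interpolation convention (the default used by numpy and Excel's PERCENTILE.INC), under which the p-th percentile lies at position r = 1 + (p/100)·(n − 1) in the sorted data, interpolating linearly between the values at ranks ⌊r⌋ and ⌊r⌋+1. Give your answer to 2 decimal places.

n = 17.
r = 1 + (70/100)·(17 − 1) = 1 + 11.2 = 12.2.
Rank 12 is 16.2 and rank 13 is 17.3.
Interpolate: 16.2 + 0.2·(17.3 − 16.2) = 16.2 + 0.2·1.1 = 16.42.

16.42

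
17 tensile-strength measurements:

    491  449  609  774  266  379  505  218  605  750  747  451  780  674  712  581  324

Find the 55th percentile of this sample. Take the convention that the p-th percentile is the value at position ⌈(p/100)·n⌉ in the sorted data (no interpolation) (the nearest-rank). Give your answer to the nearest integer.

Sorted: 218, 266, 324, 379, 449, 451, 491, 505, 581, 605, 609, 674, 712, 747, 750, 774, 780.
n = 17.
Position = ⌈55/100 · 17⌉ = ⌈9.35⌉ = 10.
The value at rank 10 is 605.

605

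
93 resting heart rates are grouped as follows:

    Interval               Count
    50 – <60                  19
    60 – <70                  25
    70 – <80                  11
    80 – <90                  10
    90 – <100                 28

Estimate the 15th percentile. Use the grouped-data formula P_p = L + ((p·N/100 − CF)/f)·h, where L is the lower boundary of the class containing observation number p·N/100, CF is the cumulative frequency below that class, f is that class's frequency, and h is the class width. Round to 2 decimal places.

57.34

N = 93; target position k = 15/100 · 93 = 13.95.
Cumulative frequencies: 19, 44, 55, 65, 93.
Observation 13.95 falls in the class 50 – <60.
L = 50, CF = 0, f = 19, h = 10.
P15 = 50 + ((13.95 − 0)/19)·10 = 50 + 7.34211 = 57.3421.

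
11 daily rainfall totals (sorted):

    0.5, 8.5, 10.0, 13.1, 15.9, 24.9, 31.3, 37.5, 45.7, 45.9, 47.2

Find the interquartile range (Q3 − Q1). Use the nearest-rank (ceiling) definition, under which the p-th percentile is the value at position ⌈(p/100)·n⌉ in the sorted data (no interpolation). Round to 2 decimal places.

35.70

n = 11.
P25: rank ⌈25/100·11⌉ = 3 → 10.
P75: rank ⌈75/100·11⌉ = 9 → 45.7.
Difference: 45.7 − 10 = 35.7.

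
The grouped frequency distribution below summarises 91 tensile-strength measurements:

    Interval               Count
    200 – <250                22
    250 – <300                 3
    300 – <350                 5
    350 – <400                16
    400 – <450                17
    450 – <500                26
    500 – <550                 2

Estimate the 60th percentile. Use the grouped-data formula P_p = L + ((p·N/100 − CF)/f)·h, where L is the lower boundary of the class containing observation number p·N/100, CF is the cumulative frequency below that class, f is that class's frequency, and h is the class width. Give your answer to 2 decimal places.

N = 91; target position k = 60/100 · 91 = 54.6.
Cumulative frequencies: 22, 25, 30, 46, 63, 89, 91.
Observation 54.6 falls in the class 400 – <450.
L = 400, CF = 46, f = 17, h = 50.
P60 = 400 + ((54.6 − 46)/17)·50 = 400 + 25.2941 = 425.294.

425.29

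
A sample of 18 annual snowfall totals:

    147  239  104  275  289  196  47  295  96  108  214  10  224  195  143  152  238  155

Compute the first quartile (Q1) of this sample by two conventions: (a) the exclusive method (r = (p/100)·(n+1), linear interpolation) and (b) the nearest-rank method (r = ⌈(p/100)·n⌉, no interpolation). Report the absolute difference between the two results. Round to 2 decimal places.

1.00

Sorted: 10, 47, 96, 104, 108, 143, 147, 152, 155, 195, 196, 214, 224, 238, 239, 275, 289, 295.
n = 18.
(a) r = 4.75; between ranks 4 (104) and 5 (108): 107.
(b) the nearest-rank method: rank 5 → 108.
|107 − 108| = 1.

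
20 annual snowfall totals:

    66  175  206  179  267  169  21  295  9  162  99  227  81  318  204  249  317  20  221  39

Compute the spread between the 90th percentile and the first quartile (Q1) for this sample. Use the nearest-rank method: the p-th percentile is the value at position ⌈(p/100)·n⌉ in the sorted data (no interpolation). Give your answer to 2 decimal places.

229.00

Sorted: 9, 20, 21, 39, 66, 81, 99, 162, 169, 175, 179, 204, 206, 221, 227, 249, 267, 295, 317, 318.
n = 20.
P25: rank ⌈25/100·20⌉ = 5 → 66.
P90: rank ⌈90/100·20⌉ = 18 → 295.
Difference: 295 − 66 = 229.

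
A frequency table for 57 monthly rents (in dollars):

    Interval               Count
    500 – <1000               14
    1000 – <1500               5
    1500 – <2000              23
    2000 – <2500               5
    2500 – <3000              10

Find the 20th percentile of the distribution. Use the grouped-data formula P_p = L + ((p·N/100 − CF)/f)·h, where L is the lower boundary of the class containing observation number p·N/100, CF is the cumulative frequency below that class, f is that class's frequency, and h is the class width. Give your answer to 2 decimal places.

907.14

N = 57; target position k = 20/100 · 57 = 11.4.
Cumulative frequencies: 14, 19, 42, 47, 57.
Observation 11.4 falls in the class 500 – <1000.
L = 500, CF = 0, f = 14, h = 500.
P20 = 500 + ((11.4 − 0)/14)·500 = 500 + 407.143 = 907.143.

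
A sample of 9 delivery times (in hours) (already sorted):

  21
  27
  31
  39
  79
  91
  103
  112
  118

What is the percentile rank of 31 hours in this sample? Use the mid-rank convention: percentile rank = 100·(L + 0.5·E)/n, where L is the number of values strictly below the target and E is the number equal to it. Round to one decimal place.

27.8

Count below 31: L = 2; count equal: E = 1; n = 9.
Percentile rank = 100·(2 + 0.5·1)/9 = 100·2.5/9 = 27.78.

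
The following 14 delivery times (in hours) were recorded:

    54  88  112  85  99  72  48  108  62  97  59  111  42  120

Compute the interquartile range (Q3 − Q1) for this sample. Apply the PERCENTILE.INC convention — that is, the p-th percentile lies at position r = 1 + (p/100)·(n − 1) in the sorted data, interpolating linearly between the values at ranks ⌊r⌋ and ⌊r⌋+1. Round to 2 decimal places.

Sorted: 42, 48, 54, 59, 62, 72, 85, 88, 97, 99, 108, 111, 112, 120.
n = 14.
P25: r = 4.25; ranks 4–5 are 59, 62; interpolating gives 59.75.
P75: r = 10.75; ranks 10–11 are 99, 108; interpolating gives 105.75.
Difference: 105.75 − 59.75 = 46.

46.00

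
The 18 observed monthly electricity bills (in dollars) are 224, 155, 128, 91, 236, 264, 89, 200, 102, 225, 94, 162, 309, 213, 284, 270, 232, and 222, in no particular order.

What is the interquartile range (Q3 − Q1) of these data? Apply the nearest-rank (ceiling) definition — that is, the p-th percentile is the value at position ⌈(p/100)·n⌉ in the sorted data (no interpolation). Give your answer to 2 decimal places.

108.00

Sorted: 89, 91, 94, 102, 128, 155, 162, 200, 213, 222, 224, 225, 232, 236, 264, 270, 284, 309.
n = 18.
P25: rank ⌈25/100·18⌉ = 5 → 128.
P75: rank ⌈75/100·18⌉ = 14 → 236.
Difference: 236 − 128 = 108.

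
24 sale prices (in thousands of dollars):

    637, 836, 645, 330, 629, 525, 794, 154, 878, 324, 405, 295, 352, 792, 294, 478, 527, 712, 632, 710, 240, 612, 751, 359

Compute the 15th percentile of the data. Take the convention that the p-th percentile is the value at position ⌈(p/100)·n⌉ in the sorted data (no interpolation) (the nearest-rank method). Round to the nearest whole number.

295

Sorted: 154, 240, 294, 295, 324, 330, 352, 359, 405, 478, 525, 527, 612, 629, 632, 637, 645, 710, 712, 751, 792, 794, 836, 878.
n = 24.
Position = ⌈15/100 · 24⌉ = ⌈3.6⌉ = 4.
The value at rank 4 is 295.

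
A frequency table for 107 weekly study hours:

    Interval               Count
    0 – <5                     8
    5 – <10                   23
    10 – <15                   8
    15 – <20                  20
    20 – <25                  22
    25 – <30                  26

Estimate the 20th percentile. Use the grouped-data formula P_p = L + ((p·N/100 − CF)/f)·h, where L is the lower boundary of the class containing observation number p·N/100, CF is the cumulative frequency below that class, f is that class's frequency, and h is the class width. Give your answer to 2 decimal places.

N = 107; target position k = 20/100 · 107 = 21.4.
Cumulative frequencies: 8, 31, 39, 59, 81, 107.
Observation 21.4 falls in the class 5 – <10.
L = 5, CF = 8, f = 23, h = 5.
P20 = 5 + ((21.4 − 8)/23)·5 = 5 + 2.91304 = 7.91304.

7.91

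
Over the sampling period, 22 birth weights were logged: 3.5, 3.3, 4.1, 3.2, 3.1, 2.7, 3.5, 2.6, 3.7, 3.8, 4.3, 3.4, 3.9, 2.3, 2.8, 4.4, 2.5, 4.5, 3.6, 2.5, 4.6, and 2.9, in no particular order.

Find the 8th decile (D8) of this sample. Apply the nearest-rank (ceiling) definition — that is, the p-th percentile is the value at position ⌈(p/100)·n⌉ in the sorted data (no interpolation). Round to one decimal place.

4.1

Sorted: 2.3, 2.5, 2.5, 2.6, 2.7, 2.8, 2.9, 3.1, 3.2, 3.3, 3.4, 3.5, 3.5, 3.6, 3.7, 3.8, 3.9, 4.1, 4.3, 4.4, 4.5, 4.6.
n = 22.
Position = ⌈80/100 · 22⌉ = ⌈17.6⌉ = 18.
The value at rank 18 is 4.1.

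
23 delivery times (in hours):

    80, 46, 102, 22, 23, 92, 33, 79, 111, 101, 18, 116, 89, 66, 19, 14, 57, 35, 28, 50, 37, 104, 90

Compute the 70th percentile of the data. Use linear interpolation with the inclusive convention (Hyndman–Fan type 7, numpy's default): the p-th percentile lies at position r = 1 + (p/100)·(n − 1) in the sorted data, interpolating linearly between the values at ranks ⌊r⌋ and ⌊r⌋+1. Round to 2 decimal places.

89.40

Sorted: 14, 18, 19, 22, 23, 28, 33, 35, 37, 46, 50, 57, 66, 79, 80, 89, 90, 92, 101, 102, 104, 111, 116.
n = 23.
r = 1 + (70/100)·(23 − 1) = 1 + 15.4 = 16.4.
Rank 16 is 89 and rank 17 is 90.
Interpolate: 89 + 0.4·(90 − 89) = 89 + 0.4·1 = 89.4.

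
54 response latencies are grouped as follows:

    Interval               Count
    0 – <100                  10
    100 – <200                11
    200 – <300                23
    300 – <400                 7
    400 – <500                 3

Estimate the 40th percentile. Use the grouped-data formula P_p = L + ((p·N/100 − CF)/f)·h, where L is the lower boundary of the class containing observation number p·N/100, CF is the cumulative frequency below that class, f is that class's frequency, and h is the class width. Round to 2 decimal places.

202.61

N = 54; target position k = 40/100 · 54 = 21.6.
Cumulative frequencies: 10, 21, 44, 51, 54.
Observation 21.6 falls in the class 200 – <300.
L = 200, CF = 21, f = 23, h = 100.
P40 = 200 + ((21.6 − 21)/23)·100 = 200 + 2.6087 = 202.609.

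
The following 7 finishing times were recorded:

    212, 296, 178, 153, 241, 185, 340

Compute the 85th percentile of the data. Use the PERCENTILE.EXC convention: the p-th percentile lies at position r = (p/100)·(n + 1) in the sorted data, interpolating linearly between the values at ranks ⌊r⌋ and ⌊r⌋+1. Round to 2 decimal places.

Sorted: 153, 178, 185, 212, 241, 296, 340.
n = 7.
r = (85/100)·(7 + 1) = 6.8.
Rank 6 is 296 and rank 7 is 340.
Interpolate: 296 + 0.8·(340 − 296) = 296 + 0.8·44 = 331.2.

331.20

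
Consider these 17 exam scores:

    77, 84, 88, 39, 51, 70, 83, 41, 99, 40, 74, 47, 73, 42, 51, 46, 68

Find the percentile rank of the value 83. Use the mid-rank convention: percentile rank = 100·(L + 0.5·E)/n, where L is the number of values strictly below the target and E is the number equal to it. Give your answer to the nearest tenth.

Sorted: 39, 40, 41, 42, 46, 47, 51, 51, 68, 70, 73, 74, 77, 83, 84, 88, 99.
Count below 83: L = 13; count equal: E = 1; n = 17.
Percentile rank = 100·(13 + 0.5·1)/17 = 100·13.5/17 = 79.41.

79.4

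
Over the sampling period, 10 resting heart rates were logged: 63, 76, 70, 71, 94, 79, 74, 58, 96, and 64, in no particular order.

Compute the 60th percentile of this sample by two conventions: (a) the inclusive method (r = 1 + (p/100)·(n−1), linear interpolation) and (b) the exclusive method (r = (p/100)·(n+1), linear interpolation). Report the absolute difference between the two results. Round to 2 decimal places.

Sorted: 58, 63, 64, 70, 71, 74, 76, 79, 94, 96.
n = 10.
(a) r = 6.4; between ranks 6 (74) and 7 (76): 74.8.
(b) r = 6.6; between ranks 6 (74) and 7 (76): 75.2.
|74.8 − 75.2| = 0.4.

0.40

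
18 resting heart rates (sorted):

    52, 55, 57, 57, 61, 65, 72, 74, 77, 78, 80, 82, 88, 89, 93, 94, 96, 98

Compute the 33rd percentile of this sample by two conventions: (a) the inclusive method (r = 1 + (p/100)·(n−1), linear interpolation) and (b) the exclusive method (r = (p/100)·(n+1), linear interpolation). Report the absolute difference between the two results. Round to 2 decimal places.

2.38

n = 18.
(a) r = 6.61; between ranks 6 (65) and 7 (72): 69.27.
(b) r = 6.27; between ranks 6 (65) and 7 (72): 66.89.
|69.27 − 66.89| = 2.38.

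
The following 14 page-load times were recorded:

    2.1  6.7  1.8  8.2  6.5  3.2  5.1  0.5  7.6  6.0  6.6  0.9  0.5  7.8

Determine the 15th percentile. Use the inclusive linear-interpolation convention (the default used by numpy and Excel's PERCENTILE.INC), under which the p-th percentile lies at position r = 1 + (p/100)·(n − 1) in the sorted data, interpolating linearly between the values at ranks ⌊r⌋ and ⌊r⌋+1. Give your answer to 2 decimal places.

0.88

Sorted: 0.5, 0.5, 0.9, 1.8, 2.1, 3.2, 5.1, 6.0, 6.5, 6.6, 6.7, 7.6, 7.8, 8.2.
n = 14.
r = 1 + (15/100)·(14 − 1) = 1 + 1.95 = 2.95.
Rank 2 is 0.5 and rank 3 is 0.9.
Interpolate: 0.5 + 0.95·(0.9 − 0.5) = 0.5 + 0.95·0.4 = 0.88.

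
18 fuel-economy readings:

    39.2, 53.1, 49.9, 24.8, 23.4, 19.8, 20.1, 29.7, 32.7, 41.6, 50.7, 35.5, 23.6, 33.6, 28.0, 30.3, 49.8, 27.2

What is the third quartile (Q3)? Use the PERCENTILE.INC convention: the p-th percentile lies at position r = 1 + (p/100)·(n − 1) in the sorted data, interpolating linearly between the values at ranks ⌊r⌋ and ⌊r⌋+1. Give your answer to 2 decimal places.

Sorted: 19.8, 20.1, 23.4, 23.6, 24.8, 27.2, 28.0, 29.7, 30.3, 32.7, 33.6, 35.5, 39.2, 41.6, 49.8, 49.9, 50.7, 53.1.
n = 18.
r = 1 + (75/100)·(18 − 1) = 1 + 12.75 = 13.75.
Rank 13 is 39.2 and rank 14 is 41.6.
Interpolate: 39.2 + 0.75·(41.6 − 39.2) = 39.2 + 0.75·2.4 = 41.

41.00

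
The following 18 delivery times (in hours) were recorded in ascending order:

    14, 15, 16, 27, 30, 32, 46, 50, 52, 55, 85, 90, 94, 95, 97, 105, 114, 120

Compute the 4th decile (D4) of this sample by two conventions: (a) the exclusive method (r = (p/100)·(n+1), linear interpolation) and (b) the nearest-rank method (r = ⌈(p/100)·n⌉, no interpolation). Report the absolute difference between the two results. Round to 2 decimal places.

n = 18.
(a) r = 7.6; between ranks 7 (46) and 8 (50): 48.4.
(b) the nearest-rank method: rank 8 → 50.
|48.4 − 50| = 1.6.

1.60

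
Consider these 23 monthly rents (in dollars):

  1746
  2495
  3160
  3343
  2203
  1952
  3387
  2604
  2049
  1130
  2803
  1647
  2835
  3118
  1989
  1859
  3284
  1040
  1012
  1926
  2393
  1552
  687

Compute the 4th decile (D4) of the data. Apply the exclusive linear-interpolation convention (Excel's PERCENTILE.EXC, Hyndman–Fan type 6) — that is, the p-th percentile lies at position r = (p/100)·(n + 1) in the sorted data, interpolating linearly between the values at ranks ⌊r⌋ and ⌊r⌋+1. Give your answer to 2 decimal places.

Sorted: 687, 1012, 1040, 1130, 1552, 1647, 1746, 1859, 1926, 1952, 1989, 2049, 2203, 2393, 2495, 2604, 2803, 2835, 3118, 3160, 3284, 3343, 3387.
n = 23.
r = (40/100)·(23 + 1) = 9.6.
Rank 9 is 1926 and rank 10 is 1952.
Interpolate: 1926 + 0.6·(1952 − 1926) = 1926 + 0.6·26 = 1941.6.

1941.60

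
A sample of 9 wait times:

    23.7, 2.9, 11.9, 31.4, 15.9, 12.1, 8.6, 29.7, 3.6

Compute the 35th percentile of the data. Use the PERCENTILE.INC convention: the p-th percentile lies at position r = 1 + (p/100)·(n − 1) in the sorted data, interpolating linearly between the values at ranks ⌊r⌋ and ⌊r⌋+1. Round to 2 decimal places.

Sorted: 2.9, 3.6, 8.6, 11.9, 12.1, 15.9, 23.7, 29.7, 31.4.
n = 9.
r = 1 + (35/100)·(9 − 1) = 1 + 2.8 = 3.8.
Rank 3 is 8.6 and rank 4 is 11.9.
Interpolate: 8.6 + 0.8·(11.9 − 8.6) = 8.6 + 0.8·3.3 = 11.24.

11.24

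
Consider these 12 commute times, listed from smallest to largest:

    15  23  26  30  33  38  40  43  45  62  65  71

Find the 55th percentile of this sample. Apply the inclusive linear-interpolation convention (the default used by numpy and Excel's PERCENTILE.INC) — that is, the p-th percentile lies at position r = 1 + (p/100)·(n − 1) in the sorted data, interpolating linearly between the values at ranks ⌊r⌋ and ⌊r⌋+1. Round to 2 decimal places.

n = 12.
r = 1 + (55/100)·(12 − 1) = 1 + 6.05 = 7.05.
Rank 7 is 40 and rank 8 is 43.
Interpolate: 40 + 0.05·(43 − 40) = 40 + 0.05·3 = 40.15.

40.15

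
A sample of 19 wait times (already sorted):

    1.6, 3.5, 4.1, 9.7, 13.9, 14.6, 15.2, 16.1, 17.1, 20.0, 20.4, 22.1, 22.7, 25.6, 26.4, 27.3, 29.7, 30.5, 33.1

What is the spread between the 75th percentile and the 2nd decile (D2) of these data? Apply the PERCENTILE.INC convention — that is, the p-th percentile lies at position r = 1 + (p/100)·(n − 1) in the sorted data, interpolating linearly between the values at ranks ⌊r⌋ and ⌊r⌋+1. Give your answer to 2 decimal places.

n = 19.
P20: r = 4.6; ranks 4–5 are 9.7, 13.9; interpolating gives 12.22.
P75: r = 14.5; ranks 14–15 are 25.6, 26.4; interpolating gives 26.
Difference: 26 − 12.22 = 13.78.

13.78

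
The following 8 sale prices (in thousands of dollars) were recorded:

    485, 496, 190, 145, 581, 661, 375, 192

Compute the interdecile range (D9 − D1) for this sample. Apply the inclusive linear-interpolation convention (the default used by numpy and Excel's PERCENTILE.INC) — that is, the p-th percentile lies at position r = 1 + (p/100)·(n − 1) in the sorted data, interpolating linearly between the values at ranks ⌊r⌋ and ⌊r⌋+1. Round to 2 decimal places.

Sorted: 145, 190, 192, 375, 485, 496, 581, 661.
n = 8.
P10: r = 1.7; ranks 1–2 are 145, 190; interpolating gives 176.5.
P90: r = 7.3; ranks 7–8 are 581, 661; interpolating gives 605.
Difference: 605 − 176.5 = 428.5.

428.50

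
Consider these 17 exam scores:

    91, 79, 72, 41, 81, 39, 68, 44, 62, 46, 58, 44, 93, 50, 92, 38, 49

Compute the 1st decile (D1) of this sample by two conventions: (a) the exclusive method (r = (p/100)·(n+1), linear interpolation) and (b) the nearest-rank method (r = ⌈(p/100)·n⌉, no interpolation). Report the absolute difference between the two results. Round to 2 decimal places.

Sorted: 38, 39, 41, 44, 44, 46, 49, 50, 58, 62, 68, 72, 79, 81, 91, 92, 93.
n = 17.
(a) r = 1.8; between ranks 1 (38) and 2 (39): 38.8.
(b) the nearest-rank method: rank 2 → 39.
|38.8 − 39| = 0.2.

0.20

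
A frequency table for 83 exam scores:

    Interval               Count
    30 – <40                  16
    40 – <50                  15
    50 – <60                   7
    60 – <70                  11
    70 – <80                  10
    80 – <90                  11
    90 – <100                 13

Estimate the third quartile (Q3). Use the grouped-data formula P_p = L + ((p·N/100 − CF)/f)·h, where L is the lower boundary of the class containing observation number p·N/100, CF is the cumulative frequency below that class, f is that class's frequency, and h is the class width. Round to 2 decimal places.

N = 83; target position k = 75/100 · 83 = 62.25.
Cumulative frequencies: 16, 31, 38, 49, 59, 70, 83.
Observation 62.25 falls in the class 80 – <90.
L = 80, CF = 59, f = 11, h = 10.
P75 = 80 + ((62.25 − 59)/11)·10 = 80 + 2.95455 = 82.9545.

82.95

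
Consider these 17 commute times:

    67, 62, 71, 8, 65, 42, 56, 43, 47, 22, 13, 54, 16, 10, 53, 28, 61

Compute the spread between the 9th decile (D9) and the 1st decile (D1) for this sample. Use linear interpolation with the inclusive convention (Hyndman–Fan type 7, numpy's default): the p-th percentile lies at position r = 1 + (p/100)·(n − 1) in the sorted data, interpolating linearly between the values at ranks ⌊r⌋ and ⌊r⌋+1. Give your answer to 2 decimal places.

54.00

Sorted: 8, 10, 13, 16, 22, 28, 42, 43, 47, 53, 54, 56, 61, 62, 65, 67, 71.
n = 17.
P10: r = 2.6; ranks 2–3 are 10, 13; interpolating gives 11.8.
P90: r = 15.4; ranks 15–16 are 65, 67; interpolating gives 65.8.
Difference: 65.8 − 11.8 = 54.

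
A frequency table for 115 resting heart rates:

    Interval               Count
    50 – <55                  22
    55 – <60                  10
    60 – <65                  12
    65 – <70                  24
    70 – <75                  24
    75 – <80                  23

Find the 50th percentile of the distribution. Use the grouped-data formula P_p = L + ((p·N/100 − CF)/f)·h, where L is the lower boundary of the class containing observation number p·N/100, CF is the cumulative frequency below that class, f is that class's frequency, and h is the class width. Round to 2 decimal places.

67.81

N = 115; target position k = 50/100 · 115 = 57.5.
Cumulative frequencies: 22, 32, 44, 68, 92, 115.
Observation 57.5 falls in the class 65 – <70.
L = 65, CF = 44, f = 24, h = 5.
P50 = 65 + ((57.5 − 44)/24)·5 = 65 + 2.8125 = 67.8125.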